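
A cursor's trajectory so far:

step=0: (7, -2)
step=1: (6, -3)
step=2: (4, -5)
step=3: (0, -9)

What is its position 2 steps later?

(-24, -33)

Step-to-step displacements: (-1, -1), (-2, -2), (-4, -4); each is 2× the previous.
step 4: (0, -9) + (-8, -8) → (-8, -17)
step 5: (-8, -17) + (-16, -16) → (-24, -33)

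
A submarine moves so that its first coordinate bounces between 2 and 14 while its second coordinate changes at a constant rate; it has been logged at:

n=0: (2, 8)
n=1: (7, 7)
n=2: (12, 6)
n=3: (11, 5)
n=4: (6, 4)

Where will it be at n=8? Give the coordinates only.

(10, 0)

The first coordinate travels 5 per step and bounces off the walls at 2 and 14.
  step 5: 6 → 3
  step 6: 3 → 8
  step 7: 8 → 13
  step 8: 13 → 10
The second coordinate changes by -1 each step: at step 8 it is 0.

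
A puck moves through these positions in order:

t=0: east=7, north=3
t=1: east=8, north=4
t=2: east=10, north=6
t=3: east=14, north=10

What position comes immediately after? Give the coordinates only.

east=22, north=18

Step-to-step displacements: (+1, +1), (+2, +2), (+4, +4); each is 2× the previous.
step 4: east=14, north=10 + (+8, +8) → east=22, north=18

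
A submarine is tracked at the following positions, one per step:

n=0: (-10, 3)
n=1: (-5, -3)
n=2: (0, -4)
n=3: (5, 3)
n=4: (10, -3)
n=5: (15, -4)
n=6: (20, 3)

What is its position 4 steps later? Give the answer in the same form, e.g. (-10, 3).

First: linear, +5 per step → 40 at step 10.
Second: cycles through 3, -3, -4 every 3 steps. Step 10 lands at position 1 of the cycle → -3.

(40, -3)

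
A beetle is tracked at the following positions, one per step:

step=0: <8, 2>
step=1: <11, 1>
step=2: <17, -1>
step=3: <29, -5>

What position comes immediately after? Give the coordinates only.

Step-to-step displacements: <+3, -1>, <+6, -2>, <+12, -4>; each is 2× the previous.
step 4: <29, -5> + <+24, -8> → <53, -13>

<53, -13>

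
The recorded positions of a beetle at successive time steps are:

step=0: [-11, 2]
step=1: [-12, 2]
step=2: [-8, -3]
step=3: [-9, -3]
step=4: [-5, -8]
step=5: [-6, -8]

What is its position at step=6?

The moves between consecutive positions are [-1, +0], [+4, -5], [-1, +0], [+4, -5], [-1, +0]; they repeat the 2-cycle [[-1, +0], [+4, -5]].
step 6: apply [+4, -5] → [-2, -13]

[-2, -13]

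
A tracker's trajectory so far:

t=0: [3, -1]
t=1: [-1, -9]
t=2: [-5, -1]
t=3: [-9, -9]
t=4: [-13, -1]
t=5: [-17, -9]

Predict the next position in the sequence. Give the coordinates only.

First: linear, -4 per step → -21 at step 6.
Second: cycles through -1, -9 every 2 steps. Step 6 lands at position 0 of the cycle → -1.

[-21, -1]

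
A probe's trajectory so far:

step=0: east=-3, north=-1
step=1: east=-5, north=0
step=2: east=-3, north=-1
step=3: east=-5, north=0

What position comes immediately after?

east=-3, north=-1

Step-to-step displacements: (-2,+1), (+2,-1), (-2,+1); each is -1× the previous.
step 4: east=-5, north=0 + (+2,-1) → east=-3, north=-1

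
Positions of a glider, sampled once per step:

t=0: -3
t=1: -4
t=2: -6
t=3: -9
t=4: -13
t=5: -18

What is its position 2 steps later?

-31

Successive displacements: -1, -2, -3, -4, -5 — each changes by -1.
step 6: -18 − 6 → -24
step 7: -24 − 7 → -31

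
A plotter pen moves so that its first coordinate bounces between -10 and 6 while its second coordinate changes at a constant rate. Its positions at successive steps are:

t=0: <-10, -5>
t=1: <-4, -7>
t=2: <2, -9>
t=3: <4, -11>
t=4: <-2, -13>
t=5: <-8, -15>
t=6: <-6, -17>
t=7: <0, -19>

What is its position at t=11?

<-8, -27>

The first coordinate travels 6 per step and bounces off the walls at -10 and 6.
  step 8: 0 → 6
  step 9: 6 → 0
  step 10: 0 → -6
  step 11: -6 → -8
The second coordinate changes by -2 each step: at step 11 it is -27.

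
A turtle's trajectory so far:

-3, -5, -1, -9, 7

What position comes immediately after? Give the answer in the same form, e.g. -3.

-25

Step-to-step displacements: -2, +4, -8, +16; each is -2× the previous.
step 5: 7 − 32 → -25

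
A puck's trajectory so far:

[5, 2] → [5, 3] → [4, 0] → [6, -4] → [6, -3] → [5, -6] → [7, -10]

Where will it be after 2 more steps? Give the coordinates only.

The moves between consecutive positions are [+0, +1], [-1, -3], [+2, -4], [+0, +1], [-1, -3], [+2, -4]; they repeat the 3-cycle [[+0, +1], [-1, -3], [+2, -4]].
step 7: apply [+0, +1] → [7, -9]
step 8: apply [-1, -3] → [6, -12]

[6, -12]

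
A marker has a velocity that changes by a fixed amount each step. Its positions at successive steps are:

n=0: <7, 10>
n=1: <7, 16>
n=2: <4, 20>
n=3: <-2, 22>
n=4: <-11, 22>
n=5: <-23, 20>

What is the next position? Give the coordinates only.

First differences are <+0, +6>, <-3, +4>, <-6, +2>, <-9, +0>, <-12, -2>; their common second difference is <-3, -2> (constant acceleration).
step 6: <-23, 20> + <-15, -4> → <-38, 16>

<-38, 16>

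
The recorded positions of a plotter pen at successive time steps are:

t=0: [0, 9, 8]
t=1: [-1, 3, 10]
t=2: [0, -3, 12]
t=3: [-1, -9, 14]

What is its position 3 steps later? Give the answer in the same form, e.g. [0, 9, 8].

The first coordinate repeats the cycle [0, -1] with period 2; step 6 mod 2 = 0, giving 0.
The second coordinate changes by -6 each step, so at step 6 it is 9 + 6·(-6) = -27.
The third coordinate changes by +2 each step, so at step 6 it is 8 + 6·(2) = 20.

[0, -27, 20]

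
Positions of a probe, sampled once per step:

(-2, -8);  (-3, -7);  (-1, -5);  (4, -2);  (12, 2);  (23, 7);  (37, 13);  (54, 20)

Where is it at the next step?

(74, 28)

Taking differences between consecutive positions: (-1, +1), (+2, +2), (+5, +3), (+8, +4), (+11, +5), (+14, +6), (+17, +7). These grow by (+3, +1) each step.
step 8: (54, 20) + (+20, +8) → (74, 28)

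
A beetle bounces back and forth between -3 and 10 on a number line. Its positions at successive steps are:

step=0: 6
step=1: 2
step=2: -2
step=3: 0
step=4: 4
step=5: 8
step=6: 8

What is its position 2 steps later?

0

The value travels 4 per step and bounces off the walls at -3 and 10.
  step 7: 8 → 4
  step 8: 4 → 0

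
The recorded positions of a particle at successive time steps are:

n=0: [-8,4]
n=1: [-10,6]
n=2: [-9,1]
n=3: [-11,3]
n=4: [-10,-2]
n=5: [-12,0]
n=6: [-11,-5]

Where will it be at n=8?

[-12,-8]

Step-to-step displacements: [-2,+2], [+1,-5], [-2,+2], [+1,-5], [-2,+2], [+1,-5] — a repeating cycle of length 2.
step 7: apply [-2,+2] → [-13,-3]
step 8: apply [+1,-5] → [-12,-8]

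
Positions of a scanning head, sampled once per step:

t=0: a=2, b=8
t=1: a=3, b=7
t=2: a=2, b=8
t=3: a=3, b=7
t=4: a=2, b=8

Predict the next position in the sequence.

a=3, b=7

Step-to-step displacements: (+1, -1), (-1, +1), (+1, -1), (-1, +1); each is -1× the previous.
step 5: a=2, b=8 + (+1, -1) → a=3, b=7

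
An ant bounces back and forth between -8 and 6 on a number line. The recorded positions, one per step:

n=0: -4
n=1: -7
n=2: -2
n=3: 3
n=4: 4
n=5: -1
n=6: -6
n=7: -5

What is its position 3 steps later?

2

The value travels 5 per step and bounces off the walls at -8 and 6.
  step 8: -5 → 0
  step 9: 0 → 5
  step 10: 5 → 2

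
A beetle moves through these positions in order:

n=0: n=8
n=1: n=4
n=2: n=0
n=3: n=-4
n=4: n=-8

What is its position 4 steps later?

n=-24

Each step adds -4 to the position.
step 5: -8 − 4 → n=-12
step 6: -12 − 4 → n=-16
step 7: -16 − 4 → n=-20
step 8: -20 − 4 → n=-24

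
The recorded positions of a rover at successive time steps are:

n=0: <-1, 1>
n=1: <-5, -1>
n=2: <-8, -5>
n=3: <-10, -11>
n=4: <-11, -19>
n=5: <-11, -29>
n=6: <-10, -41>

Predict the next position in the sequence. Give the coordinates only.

Taking differences between consecutive positions: <-4, -2>, <-3, -4>, <-2, -6>, <-1, -8>, <+0, -10>, <+1, -12>. These grow by <+1, -2> each step.
step 7: <-10, -41> + <+2, -14> → <-8, -55>

<-8, -55>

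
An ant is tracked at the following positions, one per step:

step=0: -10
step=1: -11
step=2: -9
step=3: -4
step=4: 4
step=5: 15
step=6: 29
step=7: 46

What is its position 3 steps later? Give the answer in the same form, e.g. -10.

115

Taking differences between consecutive positions: -1, +2, +5, +8, +11, +14, +17. These grow by +3 each step.
step 8: 46 + 20 → 66
step 9: 66 + 23 → 89
step 10: 89 + 26 → 115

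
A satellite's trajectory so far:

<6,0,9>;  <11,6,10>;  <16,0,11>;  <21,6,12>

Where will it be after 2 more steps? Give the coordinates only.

First: linear, +5 per step → 31 at step 5.
Second: cycles through 0, 6 every 2 steps. Step 5 lands at position 1 of the cycle → 6.
Third: linear, +1 per step → 14 at step 5.

<31,6,14>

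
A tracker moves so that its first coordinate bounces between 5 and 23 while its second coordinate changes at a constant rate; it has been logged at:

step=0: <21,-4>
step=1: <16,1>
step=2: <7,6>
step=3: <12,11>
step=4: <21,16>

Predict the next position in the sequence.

<16,21>

The first coordinate reflects between 5 and 23, moving 9 per step.
  step 5: 21 → 16
The second coordinate changes by +5 each step: at step 5 it is 21.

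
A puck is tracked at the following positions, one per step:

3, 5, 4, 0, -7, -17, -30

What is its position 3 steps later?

-87

Taking differences between consecutive positions: +2, -1, -4, -7, -10, -13. These grow by -3 each step.
step 7: -30 − 16 → -46
step 8: -46 − 19 → -65
step 9: -65 − 22 → -87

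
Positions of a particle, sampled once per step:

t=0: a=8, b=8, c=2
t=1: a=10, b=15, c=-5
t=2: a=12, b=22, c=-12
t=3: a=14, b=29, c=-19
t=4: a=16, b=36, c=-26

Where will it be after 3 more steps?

Each step adds (+2,+7,-7) to the position.
step 5: a=16, b=36, c=-26 + (+2,+7,-7) → a=18, b=43, c=-33
step 6: a=18, b=43, c=-33 + (+2,+7,-7) → a=20, b=50, c=-40
step 7: a=20, b=50, c=-40 + (+2,+7,-7) → a=22, b=57, c=-47

a=22, b=57, c=-47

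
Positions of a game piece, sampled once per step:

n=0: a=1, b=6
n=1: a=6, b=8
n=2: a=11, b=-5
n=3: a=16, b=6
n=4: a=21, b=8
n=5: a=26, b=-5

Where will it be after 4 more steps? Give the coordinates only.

a=46, b=6

The a coordinate changes by +5 each step, so at step 9 it is 1 + 9·(5) = 46.
The b coordinate repeats the cycle [6, 8, -5] with period 3; step 9 mod 3 = 0, giving 6.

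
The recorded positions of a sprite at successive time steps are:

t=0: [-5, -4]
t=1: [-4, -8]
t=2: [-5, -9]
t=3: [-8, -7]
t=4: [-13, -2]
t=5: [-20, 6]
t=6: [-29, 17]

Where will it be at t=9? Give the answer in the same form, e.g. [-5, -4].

Successive displacements: [+1, -4], [-1, -1], [-3, +2], [-5, +5], [-7, +8], [-9, +11] — each changes by [-2, +3].
step 7: [-29, 17] + [-11, +14] → [-40, 31]
step 8: [-40, 31] + [-13, +17] → [-53, 48]
step 9: [-53, 48] + [-15, +20] → [-68, 68]

[-68, 68]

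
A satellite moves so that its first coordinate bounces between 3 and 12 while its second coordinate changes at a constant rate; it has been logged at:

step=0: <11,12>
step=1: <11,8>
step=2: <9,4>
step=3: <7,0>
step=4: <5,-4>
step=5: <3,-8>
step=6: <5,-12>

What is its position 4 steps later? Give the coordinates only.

The first coordinate reflects between 3 and 12, moving 2 per step.
  step 7: 5 → 7
  step 8: 7 → 9
  step 9: 9 → 11
  step 10: 11 → 11
The second coordinate changes by -4 each step: at step 10 it is -28.

<11,-28>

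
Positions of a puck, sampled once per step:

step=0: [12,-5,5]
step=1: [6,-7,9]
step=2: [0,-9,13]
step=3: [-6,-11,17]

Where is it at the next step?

Each step adds [-6,-2,+4] to the position.
step 4: [-6,-11,17] + [-6,-2,+4] → [-12,-13,21]

[-12,-13,21]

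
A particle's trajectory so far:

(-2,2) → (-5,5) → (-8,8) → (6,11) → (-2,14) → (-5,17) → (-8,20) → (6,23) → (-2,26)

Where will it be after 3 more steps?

The first coordinate repeats the cycle [-2, -5, -8, 6] with period 4; step 11 mod 4 = 3, giving 6.
The second coordinate changes by +3 each step, so at step 11 it is 2 + 11·(3) = 35.

(6,35)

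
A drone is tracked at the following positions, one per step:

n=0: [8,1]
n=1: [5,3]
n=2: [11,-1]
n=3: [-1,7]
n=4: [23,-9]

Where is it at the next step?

[-25,23]

Step-to-step displacements: [-3,+2], [+6,-4], [-12,+8], [+24,-16]; each is -2× the previous.
step 5: [23,-9] + [-48,+32] → [-25,23]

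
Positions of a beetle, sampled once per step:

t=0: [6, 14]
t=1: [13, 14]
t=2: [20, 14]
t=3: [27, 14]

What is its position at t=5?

Each step adds [+7, +0] to the position.
step 4: [27, 14] + [+7, +0] → [34, 14]
step 5: [34, 14] + [+7, +0] → [41, 14]

[41, 14]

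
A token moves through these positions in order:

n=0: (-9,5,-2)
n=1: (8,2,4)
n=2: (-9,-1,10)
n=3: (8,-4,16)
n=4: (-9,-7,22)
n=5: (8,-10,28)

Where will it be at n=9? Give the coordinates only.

(8,-22,52)

First: cycles through -9, 8 every 2 steps. Step 9 lands at position 1 of the cycle → 8.
Second: linear, -3 per step → -22 at step 9.
Third: linear, +6 per step → 52 at step 9.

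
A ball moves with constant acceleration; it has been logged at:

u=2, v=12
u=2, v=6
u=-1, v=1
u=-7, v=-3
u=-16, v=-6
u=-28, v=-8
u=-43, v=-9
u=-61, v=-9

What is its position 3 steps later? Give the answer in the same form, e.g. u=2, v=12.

u=-133, v=-3

Successive displacements: (+0,-6), (-3,-5), (-6,-4), (-9,-3), (-12,-2), (-15,-1), (-18,+0) — each changes by (-3,+1).
step 8: u=-61, v=-9 + (-21,+1) → u=-82, v=-8
step 9: u=-82, v=-8 + (-24,+2) → u=-106, v=-6
step 10: u=-106, v=-6 + (-27,+3) → u=-133, v=-3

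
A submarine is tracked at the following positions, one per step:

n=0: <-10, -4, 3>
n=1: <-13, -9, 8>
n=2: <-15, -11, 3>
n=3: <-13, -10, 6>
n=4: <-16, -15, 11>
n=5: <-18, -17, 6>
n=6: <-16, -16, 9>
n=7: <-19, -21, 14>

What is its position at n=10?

<-22, -27, 17>

The moves between consecutive positions are <-3, -5, +5>, <-2, -2, -5>, <+2, +1, +3>, <-3, -5, +5>, <-2, -2, -5>, <+2, +1, +3>, <-3, -5, +5>; they repeat the 3-cycle [<-3, -5, +5>, <-2, -2, -5>, <+2, +1, +3>].
step 8: apply <-2, -2, -5> → <-21, -23, 9>
step 9: apply <+2, +1, +3> → <-19, -22, 12>
step 10: apply <-3, -5, +5> → <-22, -27, 17>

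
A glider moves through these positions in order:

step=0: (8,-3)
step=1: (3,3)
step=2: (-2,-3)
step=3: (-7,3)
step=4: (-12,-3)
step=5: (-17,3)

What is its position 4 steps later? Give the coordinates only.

(-37,3)

First: linear, -5 per step → -37 at step 9.
Second: cycles through -3, 3 every 2 steps. Step 9 lands at position 1 of the cycle → 3.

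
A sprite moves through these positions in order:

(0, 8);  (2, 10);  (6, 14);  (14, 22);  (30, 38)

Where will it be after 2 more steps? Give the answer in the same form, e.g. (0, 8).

(126, 134)

Consecutive displacements (+2, +2), (+4, +4), (+8, +8), (+16, +16) scale by a factor of 2 each step.
step 5: (30, 38) + (+32, +32) → (62, 70)
step 6: (62, 70) + (+64, +64) → (126, 134)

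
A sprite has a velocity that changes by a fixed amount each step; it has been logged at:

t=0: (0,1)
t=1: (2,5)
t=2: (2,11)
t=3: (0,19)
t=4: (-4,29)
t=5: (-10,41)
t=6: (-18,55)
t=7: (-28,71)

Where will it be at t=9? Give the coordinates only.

(-54,109)

Taking differences between consecutive positions: (+2,+4), (+0,+6), (-2,+8), (-4,+10), (-6,+12), (-8,+14), (-10,+16). These grow by (-2,+2) each step.
step 8: (-28,71) + (-12,+18) → (-40,89)
step 9: (-40,89) + (-14,+20) → (-54,109)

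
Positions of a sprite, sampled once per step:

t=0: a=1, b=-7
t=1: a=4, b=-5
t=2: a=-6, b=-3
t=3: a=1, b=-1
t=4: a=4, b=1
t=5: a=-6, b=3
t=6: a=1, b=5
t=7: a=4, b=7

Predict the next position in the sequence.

The a coordinate repeats the cycle [1, 4, -6] with period 3; step 8 mod 3 = 2, giving -6.
The b coordinate changes by +2 each step, so at step 8 it is -7 + 8·(2) = 9.

a=-6, b=9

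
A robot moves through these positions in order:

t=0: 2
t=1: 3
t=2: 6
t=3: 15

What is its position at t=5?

Step-to-step displacements: +1, +3, +9; each is 3× the previous.
step 4: 15 + 27 → 42
step 5: 42 + 81 → 123

123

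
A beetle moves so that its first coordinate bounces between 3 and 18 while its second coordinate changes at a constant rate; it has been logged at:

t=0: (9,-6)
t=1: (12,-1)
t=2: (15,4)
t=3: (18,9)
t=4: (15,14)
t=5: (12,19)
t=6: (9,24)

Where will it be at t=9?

The first coordinate reflects between 3 and 18, moving 3 per step.
  step 7: 9 → 6
  step 8: 6 → 3
  step 9: 3 → 6
The second coordinate changes by +5 each step: at step 9 it is 39.

(6,39)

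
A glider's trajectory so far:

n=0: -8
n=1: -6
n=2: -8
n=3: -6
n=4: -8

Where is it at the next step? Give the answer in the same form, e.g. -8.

-6

The jumps are +2, -2, +2, -2 — a geometric progression with ratio -1.
step 5: -8 + 2 → -6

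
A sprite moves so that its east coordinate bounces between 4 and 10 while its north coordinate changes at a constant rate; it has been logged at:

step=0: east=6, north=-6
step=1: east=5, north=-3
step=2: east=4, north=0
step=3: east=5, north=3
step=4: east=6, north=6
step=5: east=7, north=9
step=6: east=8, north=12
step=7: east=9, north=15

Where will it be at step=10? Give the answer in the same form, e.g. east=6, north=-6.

The east coordinate travels 1 per step and bounces off the walls at 4 and 10.
  step 8: 9 → 10
  step 9: 10 → 9
  step 10: 9 → 8
The north coordinate changes by +3 each step: at step 10 it is 24.

east=8, north=24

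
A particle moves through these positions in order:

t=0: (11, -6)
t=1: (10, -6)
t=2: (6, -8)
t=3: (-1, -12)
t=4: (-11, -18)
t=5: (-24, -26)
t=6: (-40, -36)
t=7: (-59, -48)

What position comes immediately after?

Taking differences between consecutive positions: (-1, +0), (-4, -2), (-7, -4), (-10, -6), (-13, -8), (-16, -10), (-19, -12). These grow by (-3, -2) each step.
step 8: (-59, -48) + (-22, -14) → (-81, -62)

(-81, -62)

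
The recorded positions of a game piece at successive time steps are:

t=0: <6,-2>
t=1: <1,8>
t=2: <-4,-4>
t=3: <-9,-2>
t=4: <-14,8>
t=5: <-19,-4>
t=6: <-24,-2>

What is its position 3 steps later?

<-39,-2>

The first coordinate changes by -5 each step, so at step 9 it is 6 + 9·(-5) = -39.
The second coordinate repeats the cycle [-2, 8, -4] with period 3; step 9 mod 3 = 0, giving -2.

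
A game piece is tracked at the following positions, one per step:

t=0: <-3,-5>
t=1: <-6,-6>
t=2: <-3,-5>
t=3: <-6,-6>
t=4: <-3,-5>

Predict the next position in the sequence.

<-6,-6>

Consecutive displacements <-3,-1>, <+3,+1>, <-3,-1>, <+3,+1> scale by a factor of -1 each step.
step 5: <-3,-5> + <-3,-1> → <-6,-6>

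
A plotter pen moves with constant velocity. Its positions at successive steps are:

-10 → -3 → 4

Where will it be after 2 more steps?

18

Each step adds +7 to the position.
step 3: 4 + 7 → 11
step 4: 11 + 7 → 18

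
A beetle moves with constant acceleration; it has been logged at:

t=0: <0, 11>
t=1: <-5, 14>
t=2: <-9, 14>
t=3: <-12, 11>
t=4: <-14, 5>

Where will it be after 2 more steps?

First differences are <-5, +3>, <-4, +0>, <-3, -3>, <-2, -6>; their common second difference is <+1, -3> (constant acceleration).
step 5: <-14, 5> + <-1, -9> → <-15, -4>
step 6: <-15, -4> + <+0, -12> → <-15, -16>

<-15, -16>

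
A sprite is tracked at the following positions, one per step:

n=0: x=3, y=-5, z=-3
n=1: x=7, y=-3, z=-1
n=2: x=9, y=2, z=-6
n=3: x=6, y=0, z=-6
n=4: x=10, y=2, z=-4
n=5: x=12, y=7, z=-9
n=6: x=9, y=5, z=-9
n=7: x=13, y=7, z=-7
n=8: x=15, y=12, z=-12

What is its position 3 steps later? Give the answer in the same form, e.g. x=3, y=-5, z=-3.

x=18, y=17, z=-15

The moves between consecutive positions are (+4, +2, +2), (+2, +5, -5), (-3, -2, +0), (+4, +2, +2), (+2, +5, -5), (-3, -2, +0), (+4, +2, +2), (+2, +5, -5); they repeat the 3-cycle [(+4, +2, +2), (+2, +5, -5), (-3, -2, +0)].
step 9: apply (-3, -2, +0) → x=12, y=10, z=-12
step 10: apply (+4, +2, +2) → x=16, y=12, z=-10
step 11: apply (+2, +5, -5) → x=18, y=17, z=-15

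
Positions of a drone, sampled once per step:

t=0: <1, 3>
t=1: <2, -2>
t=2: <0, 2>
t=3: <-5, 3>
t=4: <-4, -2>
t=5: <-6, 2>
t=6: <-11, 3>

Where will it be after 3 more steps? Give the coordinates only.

Step-to-step displacements: <+1, -5>, <-2, +4>, <-5, +1>, <+1, -5>, <-2, +4>, <-5, +1> — a repeating cycle of length 3.
step 7: apply <+1, -5> → <-10, -2>
step 8: apply <-2, +4> → <-12, 2>
step 9: apply <-5, +1> → <-17, 3>

<-17, 3>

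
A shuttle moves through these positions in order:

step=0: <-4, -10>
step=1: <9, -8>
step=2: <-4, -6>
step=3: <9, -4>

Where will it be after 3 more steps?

<-4, 2>

The first coordinate repeats the cycle [-4, 9] with period 2; step 6 mod 2 = 0, giving -4.
The second coordinate changes by +2 each step, so at step 6 it is -10 + 6·(2) = 2.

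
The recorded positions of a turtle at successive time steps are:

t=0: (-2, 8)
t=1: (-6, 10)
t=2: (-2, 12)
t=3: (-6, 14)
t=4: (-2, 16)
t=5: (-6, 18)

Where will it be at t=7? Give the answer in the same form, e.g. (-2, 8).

(-6, 22)

First: cycles through -2, -6 every 2 steps. Step 7 lands at position 1 of the cycle → -6.
Second: linear, +2 per step → 22 at step 7.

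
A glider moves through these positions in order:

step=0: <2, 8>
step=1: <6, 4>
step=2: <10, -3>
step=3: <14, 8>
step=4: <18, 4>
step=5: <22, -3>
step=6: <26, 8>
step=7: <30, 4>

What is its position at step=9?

<38, 8>

First: linear, +4 per step → 38 at step 9.
Second: cycles through 8, 4, -3 every 3 steps. Step 9 lands at position 0 of the cycle → 8.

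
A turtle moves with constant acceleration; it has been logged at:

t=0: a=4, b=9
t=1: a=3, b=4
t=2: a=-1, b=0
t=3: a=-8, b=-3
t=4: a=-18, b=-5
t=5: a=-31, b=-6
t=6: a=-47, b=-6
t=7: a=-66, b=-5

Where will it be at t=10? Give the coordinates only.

a=-141, b=4

Successive displacements: (-1, -5), (-4, -4), (-7, -3), (-10, -2), (-13, -1), (-16, +0), (-19, +1) — each changes by (-3, +1).
step 8: a=-66, b=-5 + (-22, +2) → a=-88, b=-3
step 9: a=-88, b=-3 + (-25, +3) → a=-113, b=0
step 10: a=-113, b=0 + (-28, +4) → a=-141, b=4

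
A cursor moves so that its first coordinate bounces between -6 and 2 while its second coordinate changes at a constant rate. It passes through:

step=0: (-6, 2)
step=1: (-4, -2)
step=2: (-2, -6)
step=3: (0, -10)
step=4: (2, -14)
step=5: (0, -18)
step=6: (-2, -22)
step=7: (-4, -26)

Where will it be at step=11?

(0, -42)

The first coordinate reflects between -6 and 2, moving 2 per step.
  step 8: -4 → -6
  step 9: -6 → -4
  step 10: -4 → -2
  step 11: -2 → 0
The second coordinate changes by -4 each step: at step 11 it is -42.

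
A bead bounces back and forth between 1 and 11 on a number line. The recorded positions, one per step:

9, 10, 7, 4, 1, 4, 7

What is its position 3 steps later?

6

The value travels 3 per step and bounces off the walls at 1 and 11.
  step 7: 7 → 10
  step 8: 10 → 9
  step 9: 9 → 6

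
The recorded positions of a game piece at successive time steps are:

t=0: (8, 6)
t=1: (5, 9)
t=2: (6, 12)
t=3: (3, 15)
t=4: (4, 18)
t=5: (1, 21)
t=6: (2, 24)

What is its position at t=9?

(-3, 33)

Differencing gives (-3, +3), (+1, +3), (-3, +3), (+1, +3), (-3, +3), (+1, +3). This is the pattern (-3, +3), (+1, +3) repeated.
step 7: apply (-3, +3) → (-1, 27)
step 8: apply (+1, +3) → (0, 30)
step 9: apply (-3, +3) → (-3, 33)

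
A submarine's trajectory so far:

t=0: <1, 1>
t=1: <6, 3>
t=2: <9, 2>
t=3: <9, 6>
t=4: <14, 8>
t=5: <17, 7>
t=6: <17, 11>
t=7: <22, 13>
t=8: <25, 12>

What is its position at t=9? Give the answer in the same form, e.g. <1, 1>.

<25, 16>

Differencing gives <+5, +2>, <+3, -1>, <+0, +4>, <+5, +2>, <+3, -1>, <+0, +4>, <+5, +2>, <+3, -1>. This is the pattern <+5, +2>, <+3, -1>, <+0, +4> repeated.
step 9: apply <+0, +4> → <25, 16>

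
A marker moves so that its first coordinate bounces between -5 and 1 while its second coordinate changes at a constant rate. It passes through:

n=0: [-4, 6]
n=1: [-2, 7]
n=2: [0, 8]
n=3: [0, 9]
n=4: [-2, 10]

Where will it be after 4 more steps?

[0, 14]

The first coordinate travels 2 per step and bounces off the walls at -5 and 1.
  step 5: -2 → -4
  step 6: -4 → -4
  step 7: -4 → -2
  step 8: -2 → 0
The second coordinate changes by +1 each step: at step 8 it is 14.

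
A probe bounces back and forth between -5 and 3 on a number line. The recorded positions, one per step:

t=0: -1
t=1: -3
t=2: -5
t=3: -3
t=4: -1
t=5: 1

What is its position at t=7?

1

The value travels 2 per step and bounces off the walls at -5 and 3.
  step 6: 1 → 3
  step 7: 3 → 1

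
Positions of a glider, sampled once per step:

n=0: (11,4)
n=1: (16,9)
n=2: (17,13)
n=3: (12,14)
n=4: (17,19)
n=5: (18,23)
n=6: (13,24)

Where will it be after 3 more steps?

The moves between consecutive positions are (+5,+5), (+1,+4), (-5,+1), (+5,+5), (+1,+4), (-5,+1); they repeat the 3-cycle [(+5,+5), (+1,+4), (-5,+1)].
step 7: apply (+5,+5) → (18,29)
step 8: apply (+1,+4) → (19,33)
step 9: apply (-5,+1) → (14,34)

(14,34)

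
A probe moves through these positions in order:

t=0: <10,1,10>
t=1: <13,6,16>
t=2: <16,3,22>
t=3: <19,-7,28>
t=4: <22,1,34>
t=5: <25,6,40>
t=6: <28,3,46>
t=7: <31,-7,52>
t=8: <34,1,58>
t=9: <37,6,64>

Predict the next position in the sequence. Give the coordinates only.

The first coordinate changes by +3 each step, so at step 10 it is 10 + 10·(3) = 40.
The second coordinate repeats the cycle [1, 6, 3, -7] with period 4; step 10 mod 4 = 2, giving 3.
The third coordinate changes by +6 each step, so at step 10 it is 10 + 10·(6) = 70.

<40,3,70>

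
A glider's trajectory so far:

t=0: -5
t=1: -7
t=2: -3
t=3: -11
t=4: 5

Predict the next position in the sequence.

Consecutive displacements -2, +4, -8, +16 scale by a factor of -2 each step.
step 5: 5 − 32 → -27

-27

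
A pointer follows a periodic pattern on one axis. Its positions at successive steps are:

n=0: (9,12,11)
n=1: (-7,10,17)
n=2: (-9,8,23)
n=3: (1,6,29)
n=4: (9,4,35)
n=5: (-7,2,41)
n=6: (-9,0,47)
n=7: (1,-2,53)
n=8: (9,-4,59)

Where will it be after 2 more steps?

(-9,-8,71)

The first coordinate repeats the cycle [9, -7, -9, 1] with period 4; step 10 mod 4 = 2, giving -9.
The second coordinate changes by -2 each step, so at step 10 it is 12 + 10·(-2) = -8.
The third coordinate changes by +6 each step, so at step 10 it is 11 + 10·(6) = 71.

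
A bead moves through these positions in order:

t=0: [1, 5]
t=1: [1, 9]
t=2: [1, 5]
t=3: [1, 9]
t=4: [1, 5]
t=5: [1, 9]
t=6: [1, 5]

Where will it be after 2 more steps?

[1, 5]

Differencing gives [+0, +4], [+0, -4], [+0, +4], [+0, -4], [+0, +4], [+0, -4]. This is the pattern [+0, +4], [+0, -4] repeated.
step 7: apply [+0, +4] → [1, 9]
step 8: apply [+0, -4] → [1, 5]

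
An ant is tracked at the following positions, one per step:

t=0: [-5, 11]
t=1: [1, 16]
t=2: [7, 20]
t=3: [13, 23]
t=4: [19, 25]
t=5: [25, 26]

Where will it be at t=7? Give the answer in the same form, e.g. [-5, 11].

First differences are [+6, +5], [+6, +4], [+6, +3], [+6, +2], [+6, +1]; their common second difference is [+0, -1] (constant acceleration).
step 6: [25, 26] + [+6, +0] → [31, 26]
step 7: [31, 26] + [+6, -1] → [37, 25]

[37, 25]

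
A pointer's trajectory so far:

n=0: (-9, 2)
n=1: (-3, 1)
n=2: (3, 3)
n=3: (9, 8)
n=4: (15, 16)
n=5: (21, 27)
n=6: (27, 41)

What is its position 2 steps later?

Taking differences between consecutive positions: (+6, -1), (+6, +2), (+6, +5), (+6, +8), (+6, +11), (+6, +14). These grow by (+0, +3) each step.
step 7: (27, 41) + (+6, +17) → (33, 58)
step 8: (33, 58) + (+6, +20) → (39, 78)

(39, 78)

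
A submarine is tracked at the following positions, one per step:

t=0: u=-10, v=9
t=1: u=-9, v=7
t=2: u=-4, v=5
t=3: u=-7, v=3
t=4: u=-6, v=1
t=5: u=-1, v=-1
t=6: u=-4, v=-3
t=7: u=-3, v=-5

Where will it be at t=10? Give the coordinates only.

Step-to-step displacements: (+1, -2), (+5, -2), (-3, -2), (+1, -2), (+5, -2), (-3, -2), (+1, -2) — a repeating cycle of length 3.
step 8: apply (+5, -2) → u=2, v=-7
step 9: apply (-3, -2) → u=-1, v=-9
step 10: apply (+1, -2) → u=0, v=-11

u=0, v=-11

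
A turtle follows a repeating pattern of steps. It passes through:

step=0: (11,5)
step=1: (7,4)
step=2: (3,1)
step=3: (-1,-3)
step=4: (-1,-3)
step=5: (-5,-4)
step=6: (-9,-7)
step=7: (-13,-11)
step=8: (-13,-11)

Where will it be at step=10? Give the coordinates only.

(-21,-15)

Step-to-step displacements: (-4,-1), (-4,-3), (-4,-4), (+0,+0), (-4,-1), (-4,-3), (-4,-4), (+0,+0) — a repeating cycle of length 4.
step 9: apply (-4,-1) → (-17,-12)
step 10: apply (-4,-3) → (-21,-15)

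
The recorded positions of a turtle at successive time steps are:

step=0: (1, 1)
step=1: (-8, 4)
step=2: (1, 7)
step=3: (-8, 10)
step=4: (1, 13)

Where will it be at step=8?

First: cycles through 1, -8 every 2 steps. Step 8 lands at position 0 of the cycle → 1.
Second: linear, +3 per step → 25 at step 8.

(1, 25)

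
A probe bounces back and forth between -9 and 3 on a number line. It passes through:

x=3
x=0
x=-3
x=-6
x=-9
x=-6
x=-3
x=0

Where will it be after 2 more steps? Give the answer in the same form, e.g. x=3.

The value reflects between -9 and 3, moving 3 per step.
  step 8: 0 → 3
  step 9: 3 → 0

x=0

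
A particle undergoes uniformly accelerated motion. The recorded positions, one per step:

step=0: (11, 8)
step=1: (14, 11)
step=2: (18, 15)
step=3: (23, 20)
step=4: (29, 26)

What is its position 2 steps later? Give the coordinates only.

First differences are (+3, +3), (+4, +4), (+5, +5), (+6, +6); their common second difference is (+1, +1) (constant acceleration).
step 5: (29, 26) + (+7, +7) → (36, 33)
step 6: (36, 33) + (+8, +8) → (44, 41)

(44, 41)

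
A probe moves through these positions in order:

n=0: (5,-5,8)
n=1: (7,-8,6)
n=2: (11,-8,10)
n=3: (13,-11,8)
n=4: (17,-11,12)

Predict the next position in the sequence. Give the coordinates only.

(19,-14,10)

Differencing gives (+2,-3,-2), (+4,+0,+4), (+2,-3,-2), (+4,+0,+4). This is the pattern (+2,-3,-2), (+4,+0,+4) repeated.
step 5: apply (+2,-3,-2) → (19,-14,10)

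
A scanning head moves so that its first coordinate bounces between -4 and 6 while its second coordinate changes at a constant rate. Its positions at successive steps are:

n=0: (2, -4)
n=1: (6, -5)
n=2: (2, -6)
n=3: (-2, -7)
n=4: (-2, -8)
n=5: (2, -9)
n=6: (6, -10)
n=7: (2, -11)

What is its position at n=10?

(2, -14)

The first coordinate travels 4 per step and bounces off the walls at -4 and 6.
  step 8: 2 → -2
  step 9: -2 → -2
  step 10: -2 → 2
The second coordinate changes by -1 each step: at step 10 it is -14.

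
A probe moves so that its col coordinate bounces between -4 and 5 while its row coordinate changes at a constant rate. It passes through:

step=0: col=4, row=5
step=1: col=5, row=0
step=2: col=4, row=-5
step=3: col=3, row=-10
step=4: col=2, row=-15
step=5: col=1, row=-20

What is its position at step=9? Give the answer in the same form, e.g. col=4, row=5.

The col coordinate travels 1 per step and bounces off the walls at -4 and 5.
  step 6: 1 → 0
  step 7: 0 → -1
  step 8: -1 → -2
  step 9: -2 → -3
The row coordinate changes by -5 each step: at step 9 it is -40.

col=-3, row=-40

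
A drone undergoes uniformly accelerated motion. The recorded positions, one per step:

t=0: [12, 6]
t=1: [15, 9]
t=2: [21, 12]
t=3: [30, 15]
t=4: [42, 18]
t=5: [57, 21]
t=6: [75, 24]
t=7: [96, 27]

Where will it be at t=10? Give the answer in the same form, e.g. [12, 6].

Taking differences between consecutive positions: [+3, +3], [+6, +3], [+9, +3], [+12, +3], [+15, +3], [+18, +3], [+21, +3]. These grow by [+3, +0] each step.
step 8: [96, 27] + [+24, +3] → [120, 30]
step 9: [120, 30] + [+27, +3] → [147, 33]
step 10: [147, 33] + [+30, +3] → [177, 36]

[177, 36]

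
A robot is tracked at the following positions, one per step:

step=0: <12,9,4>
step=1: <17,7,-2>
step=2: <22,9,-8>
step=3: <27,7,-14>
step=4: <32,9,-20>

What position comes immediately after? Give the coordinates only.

<37,7,-26>

The first coordinate changes by +5 each step, so at step 5 it is 12 + 5·(5) = 37.
The second coordinate repeats the cycle [9, 7] with period 2; step 5 mod 2 = 1, giving 7.
The third coordinate changes by -6 each step, so at step 5 it is 4 + 5·(-6) = -26.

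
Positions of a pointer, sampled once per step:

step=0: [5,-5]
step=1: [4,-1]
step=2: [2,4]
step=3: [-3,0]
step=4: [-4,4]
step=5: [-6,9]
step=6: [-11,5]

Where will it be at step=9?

Step-to-step displacements: [-1,+4], [-2,+5], [-5,-4], [-1,+4], [-2,+5], [-5,-4] — a repeating cycle of length 3.
step 7: apply [-1,+4] → [-12,9]
step 8: apply [-2,+5] → [-14,14]
step 9: apply [-5,-4] → [-19,10]

[-19,10]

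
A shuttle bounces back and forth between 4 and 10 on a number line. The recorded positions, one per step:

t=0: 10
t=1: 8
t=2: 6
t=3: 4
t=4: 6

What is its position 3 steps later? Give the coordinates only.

The value reflects between 4 and 10, moving 2 per step.
  step 5: 6 → 8
  step 6: 8 → 10
  step 7: 10 → 8

8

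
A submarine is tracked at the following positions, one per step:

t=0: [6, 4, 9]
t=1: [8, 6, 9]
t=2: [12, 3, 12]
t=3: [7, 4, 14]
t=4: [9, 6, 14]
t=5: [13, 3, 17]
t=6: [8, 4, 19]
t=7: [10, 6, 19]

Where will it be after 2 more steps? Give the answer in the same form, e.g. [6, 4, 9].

The moves between consecutive positions are [+2, +2, +0], [+4, -3, +3], [-5, +1, +2], [+2, +2, +0], [+4, -3, +3], [-5, +1, +2], [+2, +2, +0]; they repeat the 3-cycle [[+2, +2, +0], [+4, -3, +3], [-5, +1, +2]].
step 8: apply [+4, -3, +3] → [14, 3, 22]
step 9: apply [-5, +1, +2] → [9, 4, 24]

[9, 4, 24]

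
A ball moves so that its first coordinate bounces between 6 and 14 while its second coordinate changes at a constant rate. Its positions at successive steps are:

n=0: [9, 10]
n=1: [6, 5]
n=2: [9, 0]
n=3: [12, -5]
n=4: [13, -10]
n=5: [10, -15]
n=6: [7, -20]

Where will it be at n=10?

[11, -40]

The first coordinate travels 3 per step and bounces off the walls at 6 and 14.
  step 7: 7 → 8
  step 8: 8 → 11
  step 9: 11 → 14
  step 10: 14 → 11
The second coordinate changes by -5 each step: at step 10 it is -40.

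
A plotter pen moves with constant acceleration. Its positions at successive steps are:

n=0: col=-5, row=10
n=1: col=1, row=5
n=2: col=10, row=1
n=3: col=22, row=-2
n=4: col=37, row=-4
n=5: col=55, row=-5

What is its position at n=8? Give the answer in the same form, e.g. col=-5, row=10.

col=127, row=-2

Successive displacements: (+6,-5), (+9,-4), (+12,-3), (+15,-2), (+18,-1) — each changes by (+3,+1).
step 6: col=55, row=-5 + (+21,+0) → col=76, row=-5
step 7: col=76, row=-5 + (+24,+1) → col=100, row=-4
step 8: col=100, row=-4 + (+27,+2) → col=127, row=-2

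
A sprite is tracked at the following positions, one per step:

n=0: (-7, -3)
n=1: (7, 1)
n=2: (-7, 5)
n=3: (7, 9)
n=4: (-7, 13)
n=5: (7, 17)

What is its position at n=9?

The first coordinate repeats the cycle [-7, 7] with period 2; step 9 mod 2 = 1, giving 7.
The second coordinate changes by +4 each step, so at step 9 it is -3 + 9·(4) = 33.

(7, 33)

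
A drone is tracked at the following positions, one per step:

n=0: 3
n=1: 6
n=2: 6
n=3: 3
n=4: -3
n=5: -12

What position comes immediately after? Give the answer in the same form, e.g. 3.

-24

Successive displacements: +3, +0, -3, -6, -9 — each changes by -3.
step 6: -12 − 12 → -24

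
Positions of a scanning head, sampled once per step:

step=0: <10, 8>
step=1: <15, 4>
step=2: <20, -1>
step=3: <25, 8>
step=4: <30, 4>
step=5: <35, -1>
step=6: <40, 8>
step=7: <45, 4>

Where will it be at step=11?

The first coordinate changes by +5 each step, so at step 11 it is 10 + 11·(5) = 65.
The second coordinate repeats the cycle [8, 4, -1] with period 3; step 11 mod 3 = 2, giving -1.

<65, -1>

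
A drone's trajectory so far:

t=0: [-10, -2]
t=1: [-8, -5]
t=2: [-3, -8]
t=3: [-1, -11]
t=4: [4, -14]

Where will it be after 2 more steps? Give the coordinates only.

[11, -20]

Step-to-step displacements: [+2, -3], [+5, -3], [+2, -3], [+5, -3] — a repeating cycle of length 2.
step 5: apply [+2, -3] → [6, -17]
step 6: apply [+5, -3] → [11, -20]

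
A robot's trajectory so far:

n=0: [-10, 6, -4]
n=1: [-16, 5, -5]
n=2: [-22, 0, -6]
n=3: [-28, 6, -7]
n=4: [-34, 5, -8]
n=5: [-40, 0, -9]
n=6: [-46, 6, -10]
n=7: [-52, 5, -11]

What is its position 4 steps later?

The first coordinate changes by -6 each step, so at step 11 it is -10 + 11·(-6) = -76.
The second coordinate repeats the cycle [6, 5, 0] with period 3; step 11 mod 3 = 2, giving 0.
The third coordinate changes by -1 each step, so at step 11 it is -4 + 11·(-1) = -15.

[-76, 0, -15]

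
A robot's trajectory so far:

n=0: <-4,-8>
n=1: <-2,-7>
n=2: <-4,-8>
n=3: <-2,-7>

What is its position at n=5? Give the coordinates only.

<-2,-7>

Consecutive displacements <+2,+1>, <-2,-1>, <+2,+1> scale by a factor of -1 each step.
step 4: <-2,-7> + <-2,-1> → <-4,-8>
step 5: <-4,-8> + <+2,+1> → <-2,-7>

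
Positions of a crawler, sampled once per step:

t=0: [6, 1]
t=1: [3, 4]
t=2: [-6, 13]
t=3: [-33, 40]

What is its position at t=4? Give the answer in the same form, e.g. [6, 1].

The jumps are [-3, +3], [-9, +9], [-27, +27] — a geometric progression with ratio 3.
step 4: [-33, 40] + [-81, +81] → [-114, 121]

[-114, 121]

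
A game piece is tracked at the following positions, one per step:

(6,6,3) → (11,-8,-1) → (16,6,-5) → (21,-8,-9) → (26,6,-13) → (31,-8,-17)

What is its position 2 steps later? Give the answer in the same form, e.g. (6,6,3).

(41,-8,-25)

First: linear, +5 per step → 41 at step 7.
Second: cycles through 6, -8 every 2 steps. Step 7 lands at position 1 of the cycle → -8.
Third: linear, -4 per step → -25 at step 7.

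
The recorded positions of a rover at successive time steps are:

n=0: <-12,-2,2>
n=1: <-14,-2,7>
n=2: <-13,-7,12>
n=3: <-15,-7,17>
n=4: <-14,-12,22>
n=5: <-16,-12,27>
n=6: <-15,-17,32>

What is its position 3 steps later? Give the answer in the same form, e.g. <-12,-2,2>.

<-18,-22,47>

Step-to-step displacements: <-2,+0,+5>, <+1,-5,+5>, <-2,+0,+5>, <+1,-5,+5>, <-2,+0,+5>, <+1,-5,+5> — a repeating cycle of length 2.
step 7: apply <-2,+0,+5> → <-17,-17,37>
step 8: apply <+1,-5,+5> → <-16,-22,42>
step 9: apply <-2,+0,+5> → <-18,-22,47>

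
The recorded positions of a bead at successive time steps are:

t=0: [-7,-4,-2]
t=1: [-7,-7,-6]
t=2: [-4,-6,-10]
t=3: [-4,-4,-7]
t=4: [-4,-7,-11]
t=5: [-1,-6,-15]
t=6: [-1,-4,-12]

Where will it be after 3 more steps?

[2,-4,-17]

Differencing gives [+0,-3,-4], [+3,+1,-4], [+0,+2,+3], [+0,-3,-4], [+3,+1,-4], [+0,+2,+3]. This is the pattern [+0,-3,-4], [+3,+1,-4], [+0,+2,+3] repeated.
step 7: apply [+0,-3,-4] → [-1,-7,-16]
step 8: apply [+3,+1,-4] → [2,-6,-20]
step 9: apply [+0,+2,+3] → [2,-4,-17]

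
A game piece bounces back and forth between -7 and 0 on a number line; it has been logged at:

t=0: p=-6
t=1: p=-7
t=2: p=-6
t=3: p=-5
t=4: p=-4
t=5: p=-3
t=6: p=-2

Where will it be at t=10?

p=-2

The value reflects between -7 and 0, moving 1 per step.
  step 7: -2 → -1
  step 8: -1 → 0
  step 9: 0 → -1
  step 10: -1 → -2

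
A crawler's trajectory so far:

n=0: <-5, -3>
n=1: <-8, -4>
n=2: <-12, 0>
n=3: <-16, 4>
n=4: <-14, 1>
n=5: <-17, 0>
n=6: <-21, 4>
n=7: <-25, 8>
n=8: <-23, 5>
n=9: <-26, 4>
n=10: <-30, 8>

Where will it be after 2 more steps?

Differencing gives <-3, -1>, <-4, +4>, <-4, +4>, <+2, -3>, <-3, -1>, <-4, +4>, <-4, +4>, <+2, -3>, <-3, -1>, <-4, +4>. This is the pattern <-3, -1>, <-4, +4>, <-4, +4>, <+2, -3> repeated.
step 11: apply <-4, +4> → <-34, 12>
step 12: apply <+2, -3> → <-32, 9>

<-32, 9>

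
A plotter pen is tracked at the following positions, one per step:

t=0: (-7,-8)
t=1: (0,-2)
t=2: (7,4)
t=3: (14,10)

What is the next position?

Each step adds (+7,+6) to the position.
step 4: (14,10) + (+7,+6) → (21,16)

(21,16)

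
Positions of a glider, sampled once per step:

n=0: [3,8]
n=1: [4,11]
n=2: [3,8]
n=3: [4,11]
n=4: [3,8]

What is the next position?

[4,11]

Consecutive displacements [+1,+3], [-1,-3], [+1,+3], [-1,-3] scale by a factor of -1 each step.
step 5: [3,8] + [+1,+3] → [4,11]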